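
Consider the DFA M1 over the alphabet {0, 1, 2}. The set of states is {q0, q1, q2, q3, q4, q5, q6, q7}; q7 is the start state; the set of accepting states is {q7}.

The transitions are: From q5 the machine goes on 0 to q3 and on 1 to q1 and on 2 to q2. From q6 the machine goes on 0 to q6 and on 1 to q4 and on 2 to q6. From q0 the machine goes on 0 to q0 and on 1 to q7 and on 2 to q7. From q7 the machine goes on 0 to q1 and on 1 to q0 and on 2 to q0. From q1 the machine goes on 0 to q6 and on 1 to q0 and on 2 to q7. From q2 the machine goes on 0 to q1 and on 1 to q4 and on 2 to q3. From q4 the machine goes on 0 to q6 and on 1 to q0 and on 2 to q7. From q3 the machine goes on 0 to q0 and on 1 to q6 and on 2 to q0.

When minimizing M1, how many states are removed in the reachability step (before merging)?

3

No path from q7 leads to q2, q3, q5; the other 5 states are all reachable.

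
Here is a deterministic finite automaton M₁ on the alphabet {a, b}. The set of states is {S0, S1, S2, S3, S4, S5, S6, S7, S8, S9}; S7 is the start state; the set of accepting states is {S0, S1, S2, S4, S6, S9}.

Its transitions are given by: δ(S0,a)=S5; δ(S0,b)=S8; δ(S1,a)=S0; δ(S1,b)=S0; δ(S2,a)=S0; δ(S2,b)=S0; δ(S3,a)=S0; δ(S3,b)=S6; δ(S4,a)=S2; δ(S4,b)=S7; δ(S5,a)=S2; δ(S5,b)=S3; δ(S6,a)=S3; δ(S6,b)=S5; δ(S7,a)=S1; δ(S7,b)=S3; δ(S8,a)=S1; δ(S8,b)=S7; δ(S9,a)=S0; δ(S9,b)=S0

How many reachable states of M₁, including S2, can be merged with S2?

First remove the unreachable states {S4,S9}; 8 states remain.
Start with accepting vs non-accepting: {S0,S1,S2,S6} | {S3,S5,S7,S8}.
On input a, block {S0,S1,S2,S6} splits into {S0,S6} and {S1,S2}.
Refine {S3,S5,S7,S8} on symbol a: members go to different blocks, giving {S5,S7,S8} and {S3}.
Split {S0,S6} by δ(·,a) → {S0} and {S6}.
Refine {S5,S7,S8} on symbol b: members go to different blocks, giving {S5,S7} and {S8}.
Stable partition: {S0} | {S5,S7} | {S1,S2} | {S3} | {S6} | {S8} — 6 equivalence classes.
The equivalence class containing S2 is {S1,S2}, of size 2.

2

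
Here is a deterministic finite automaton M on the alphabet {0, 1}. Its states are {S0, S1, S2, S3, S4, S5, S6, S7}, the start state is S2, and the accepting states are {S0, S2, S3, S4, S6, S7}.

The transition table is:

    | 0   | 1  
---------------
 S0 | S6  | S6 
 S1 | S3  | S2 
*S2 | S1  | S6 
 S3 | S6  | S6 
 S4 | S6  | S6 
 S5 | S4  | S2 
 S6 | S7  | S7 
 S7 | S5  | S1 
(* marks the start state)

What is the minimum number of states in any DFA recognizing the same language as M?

Reachable states from the start: {S1,S2,S3,S4,S5,S6,S7}. Unreachable: {S0} — drop them.
Initial partition by acceptance: {S2,S3,S4,S6,S7} | {S1,S5}.
Refine {S2,S3,S4,S6,S7} on symbol 0: members go to different blocks, giving {S3,S4,S6} and {S2,S7}.
On input 0, block {S3,S4,S6} splits into {S3,S4} and {S6}.
Split {S2,S7} by δ(·,1) → {S2} and {S7}.
Stable partition: {S3,S4} | {S1,S5} | {S2} | {S6} | {S7} — 5 equivalence classes.

5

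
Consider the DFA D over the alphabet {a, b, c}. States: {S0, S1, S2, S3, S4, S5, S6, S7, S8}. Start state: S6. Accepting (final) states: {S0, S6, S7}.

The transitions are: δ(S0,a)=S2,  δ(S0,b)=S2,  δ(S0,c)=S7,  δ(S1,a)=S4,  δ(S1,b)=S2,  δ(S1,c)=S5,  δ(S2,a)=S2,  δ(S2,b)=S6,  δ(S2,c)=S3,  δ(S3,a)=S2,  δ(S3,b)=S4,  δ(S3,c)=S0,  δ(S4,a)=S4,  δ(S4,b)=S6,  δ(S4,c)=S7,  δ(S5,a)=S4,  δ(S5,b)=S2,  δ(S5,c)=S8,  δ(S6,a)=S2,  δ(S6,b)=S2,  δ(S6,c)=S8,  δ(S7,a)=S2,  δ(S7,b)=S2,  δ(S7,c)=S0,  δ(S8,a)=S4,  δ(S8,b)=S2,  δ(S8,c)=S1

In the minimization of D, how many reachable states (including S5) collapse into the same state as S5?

All states are reachable from the start state.
P0 = {S0,S6,S7} | {S1,S2,S3,S4,S5,S8}.
On input c, block {S0,S6,S7} splits into {S0,S7} and {S6}.
Refine {S1,S2,S3,S4,S5,S8} on symbol b: members go to different blocks, giving {S1,S3,S5,S8} and {S2,S4}.
Split {S1,S3,S5,S8} by δ(·,c) → {S1,S5,S8} and {S3}.
On input c, block {S2,S4} splits into {S2} and {S4}.
No further refinement is possible. Final partition (6 blocks): {S0,S7} | {S1,S5,S8} | {S6} | {S2} | {S3} | {S4}.
The equivalence class containing S5 is {S1,S5,S8}, of size 3.

3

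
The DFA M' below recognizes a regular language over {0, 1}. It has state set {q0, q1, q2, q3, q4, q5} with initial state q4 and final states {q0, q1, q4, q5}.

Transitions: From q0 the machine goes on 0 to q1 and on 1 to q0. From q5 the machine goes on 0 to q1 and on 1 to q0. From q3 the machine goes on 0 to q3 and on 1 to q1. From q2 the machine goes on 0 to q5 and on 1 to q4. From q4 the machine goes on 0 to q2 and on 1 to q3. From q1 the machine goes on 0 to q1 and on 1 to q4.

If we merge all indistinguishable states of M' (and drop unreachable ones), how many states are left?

5

Initial partition by acceptance: {q0,q1,q4,q5} | {q2,q3}.
On input 0, block {q0,q1,q4,q5} splits into {q0,q1,q5} and {q4}.
On input 1, block {q0,q1,q5} splits into {q0,q5} and {q1}.
On input 0, block {q2,q3} splits into {q2} and {q3}.
The partition is now stable with 5 blocks: {q0,q5} | {q2} | {q4} | {q1} | {q3}.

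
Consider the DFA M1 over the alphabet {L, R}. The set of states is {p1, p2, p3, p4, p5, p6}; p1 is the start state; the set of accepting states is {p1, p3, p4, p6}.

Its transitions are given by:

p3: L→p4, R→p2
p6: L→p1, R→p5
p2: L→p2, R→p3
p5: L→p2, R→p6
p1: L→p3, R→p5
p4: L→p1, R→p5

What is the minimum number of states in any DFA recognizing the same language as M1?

2

All states are reachable from the start state.
Start with accepting vs non-accepting: {p1,p3,p4,p6} | {p2,p5}.
The partition is now stable with 2 blocks: {p1,p3,p4,p6} | {p2,p5}.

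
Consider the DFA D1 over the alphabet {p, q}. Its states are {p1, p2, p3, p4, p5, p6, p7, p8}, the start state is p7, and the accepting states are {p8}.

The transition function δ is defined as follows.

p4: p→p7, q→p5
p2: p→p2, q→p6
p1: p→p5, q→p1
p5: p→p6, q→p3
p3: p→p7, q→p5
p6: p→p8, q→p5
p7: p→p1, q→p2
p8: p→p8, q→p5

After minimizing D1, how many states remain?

7

First remove the unreachable states {p4}; 7 states remain.
Initial partition by acceptance: {p8} | {p1,p2,p3,p5,p6,p7}.
Split {p1,p2,p3,p5,p6,p7} by δ(·,p) → {p1,p2,p3,p5,p7} and {p6}.
On input p, block {p1,p2,p3,p5,p7} splits into {p1,p2,p3,p7} and {p5}.
Split {p1,p2,p3,p7} by δ(·,p) → {p2,p3,p7} and {p1}.
On input p, block {p2,p3,p7} splits into {p2,p3} and {p7}.
Refine {p2,p3} on symbol p: members go to different blocks, giving {p2} and {p3}.
The partition is now stable with 7 blocks: {p8} | {p2} | {p6} | {p5} | {p1} | {p7} | {p3}.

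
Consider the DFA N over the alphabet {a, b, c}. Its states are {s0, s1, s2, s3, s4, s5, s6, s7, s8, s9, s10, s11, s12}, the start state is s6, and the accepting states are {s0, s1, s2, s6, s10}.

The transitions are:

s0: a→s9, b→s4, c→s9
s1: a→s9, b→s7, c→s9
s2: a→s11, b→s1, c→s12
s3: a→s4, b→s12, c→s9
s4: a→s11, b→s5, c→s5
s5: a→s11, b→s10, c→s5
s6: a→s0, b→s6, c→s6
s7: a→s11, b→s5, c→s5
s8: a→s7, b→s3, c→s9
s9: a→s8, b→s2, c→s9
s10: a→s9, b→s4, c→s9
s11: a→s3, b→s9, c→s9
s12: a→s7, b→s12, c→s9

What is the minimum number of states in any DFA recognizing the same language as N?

All states are reachable from the start state.
Initial partition by acceptance: {s0,s1,s2,s6,s10} | {s3,s4,s5,s7,s8,s9,s11,s12}.
Refine {s0,s1,s2,s6,s10} on symbol a: members go to different blocks, giving {s0,s1,s2,s10} and {s6}.
On input b, block {s0,s1,s2,s10} splits into {s0,s1,s10} and {s2}.
On input b, block {s3,s4,s5,s7,s8,s9,s11,s12} splits into {s3,s4,s7,s8,s11,s12} and {s5} and {s9}.
On input b, block {s3,s4,s7,s8,s11,s12} splits into {s3,s8,s12} and {s4,s7} and {s11}.
The partition is now stable with 8 blocks: {s0,s1,s10} | {s3,s8,s12} | {s6} | {s2} | {s5} | {s9} | {s4,s7} | {s11}.

8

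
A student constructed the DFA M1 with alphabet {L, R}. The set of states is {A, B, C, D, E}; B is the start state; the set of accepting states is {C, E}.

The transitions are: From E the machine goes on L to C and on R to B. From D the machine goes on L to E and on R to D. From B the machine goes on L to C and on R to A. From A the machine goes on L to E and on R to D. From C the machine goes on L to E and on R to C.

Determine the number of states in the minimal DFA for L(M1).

4

All states are reachable from the start state.
P0 = {C,E} | {A,B,D}.
Split {C,E} by δ(·,R) → {C} and {E}.
Split {A,B,D} by δ(·,L) → {A,D} and {B}.
The partition is now stable with 4 blocks: {C} | {A,D} | {E} | {B}.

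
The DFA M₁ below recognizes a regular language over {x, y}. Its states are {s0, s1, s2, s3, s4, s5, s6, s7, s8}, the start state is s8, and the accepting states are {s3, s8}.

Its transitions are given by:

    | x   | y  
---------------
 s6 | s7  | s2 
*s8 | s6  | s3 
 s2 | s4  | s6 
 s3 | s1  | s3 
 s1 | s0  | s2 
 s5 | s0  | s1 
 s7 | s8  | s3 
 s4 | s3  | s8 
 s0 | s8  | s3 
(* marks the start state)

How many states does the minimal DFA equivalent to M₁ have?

States {s5} cannot be reached from the start state, so discard them.
Start with accepting vs non-accepting: {s3,s8} | {s0,s1,s2,s4,s6,s7}.
On input x, block {s0,s1,s2,s4,s6,s7} splits into {s0,s4,s7} and {s1,s2,s6}.
Stable partition: {s3,s8} | {s0,s4,s7} | {s1,s2,s6} — 3 equivalence classes.

3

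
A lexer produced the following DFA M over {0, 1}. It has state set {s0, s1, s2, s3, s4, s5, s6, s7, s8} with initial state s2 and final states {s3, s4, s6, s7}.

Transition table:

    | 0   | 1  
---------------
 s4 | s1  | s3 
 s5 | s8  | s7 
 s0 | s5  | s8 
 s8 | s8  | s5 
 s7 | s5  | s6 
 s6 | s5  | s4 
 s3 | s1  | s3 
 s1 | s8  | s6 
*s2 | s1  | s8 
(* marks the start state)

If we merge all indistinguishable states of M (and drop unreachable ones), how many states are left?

States {s0} cannot be reached from the start state, so discard them.
P0 = {s3,s4,s6,s7} | {s1,s2,s5,s8}.
On input 1, block {s1,s2,s5,s8} splits into {s1,s5} and {s2,s8}.
Refine {s2,s8} on symbol 0: members go to different blocks, giving {s2} and {s8}.
The partition is now stable with 4 blocks: {s3,s4,s6,s7} | {s1,s5} | {s2} | {s8}.

4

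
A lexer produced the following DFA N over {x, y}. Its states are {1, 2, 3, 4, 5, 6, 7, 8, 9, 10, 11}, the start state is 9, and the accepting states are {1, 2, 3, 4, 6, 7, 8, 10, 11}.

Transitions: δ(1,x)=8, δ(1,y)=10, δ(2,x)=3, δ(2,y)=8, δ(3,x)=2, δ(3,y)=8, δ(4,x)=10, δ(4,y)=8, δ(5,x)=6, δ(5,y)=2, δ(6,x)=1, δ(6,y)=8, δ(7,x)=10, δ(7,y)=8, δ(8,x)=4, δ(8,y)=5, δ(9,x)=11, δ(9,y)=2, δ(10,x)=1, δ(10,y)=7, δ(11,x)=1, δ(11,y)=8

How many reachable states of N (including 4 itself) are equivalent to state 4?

P0 = {1,2,3,4,6,7,8,10,11} | {5,9}.
On input y, block {1,2,3,4,6,7,8,10,11} splits into {1,2,3,4,6,7,10,11} and {8}.
Refine {1,2,3,4,6,7,10,11} on symbol x: members go to different blocks, giving {2,3,4,6,7,10,11} and {1}.
On input x, block {2,3,4,6,7,10,11} splits into {2,3,4,7} and {6,10,11}.
Split {2,3,4,7} by δ(·,x) → {2,3} and {4,7}.
Split {6,10,11} by δ(·,y) → {6,11} and {10}.
Stable partition: {2,3} | {5,9} | {8} | {1} | {6,11} | {4,7} | {10} — 7 equivalence classes.
State 4 belongs to the block {4,7}, which has 2 states.

2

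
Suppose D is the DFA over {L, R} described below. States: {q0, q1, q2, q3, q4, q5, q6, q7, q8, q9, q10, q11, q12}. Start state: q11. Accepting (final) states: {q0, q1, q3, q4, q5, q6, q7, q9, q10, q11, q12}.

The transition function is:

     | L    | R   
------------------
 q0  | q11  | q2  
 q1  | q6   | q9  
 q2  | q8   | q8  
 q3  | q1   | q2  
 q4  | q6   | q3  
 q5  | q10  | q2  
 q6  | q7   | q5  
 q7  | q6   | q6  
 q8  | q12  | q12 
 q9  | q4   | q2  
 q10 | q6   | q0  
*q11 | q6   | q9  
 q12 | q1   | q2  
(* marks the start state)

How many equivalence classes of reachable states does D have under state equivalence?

Initial partition by acceptance: {q0,q1,q3,q4,q5,q6,q7,q9,q10,q11,q12} | {q2,q8}.
Refine {q0,q1,q3,q4,q5,q6,q7,q9,q10,q11,q12} on symbol R: members go to different blocks, giving {q1,q4,q6,q7,q10,q11} and {q0,q3,q5,q9,q12}.
Refine {q1,q4,q6,q7,q10,q11} on symbol R: members go to different blocks, giving {q1,q4,q6,q10,q11} and {q7}.
Refine {q1,q4,q6,q10,q11} on symbol L: members go to different blocks, giving {q1,q4,q10,q11} and {q6}.
Split {q2,q8} by δ(·,L) → {q2} and {q8}.
The partition is now stable with 6 blocks: {q1,q4,q10,q11} | {q2} | {q0,q3,q5,q9,q12} | {q7} | {q6} | {q8}.

6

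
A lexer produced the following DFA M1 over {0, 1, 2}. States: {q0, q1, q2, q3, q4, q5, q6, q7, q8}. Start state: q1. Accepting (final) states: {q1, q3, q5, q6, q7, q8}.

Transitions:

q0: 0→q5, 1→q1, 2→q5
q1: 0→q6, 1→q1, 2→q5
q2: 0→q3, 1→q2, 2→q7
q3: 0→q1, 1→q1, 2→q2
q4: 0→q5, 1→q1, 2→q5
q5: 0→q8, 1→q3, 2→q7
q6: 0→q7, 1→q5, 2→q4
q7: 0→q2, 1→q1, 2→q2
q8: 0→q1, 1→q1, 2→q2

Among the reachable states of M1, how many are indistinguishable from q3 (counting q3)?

2

Reachable states from the start: {q1,q2,q3,q4,q5,q6,q7,q8}. Unreachable: {q0} — drop them.
P0 = {q1,q3,q5,q6,q7,q8} | {q2,q4}.
On input 0, block {q1,q3,q5,q6,q7,q8} splits into {q1,q3,q5,q6,q8} and {q7}.
On input 0, block {q1,q3,q5,q6,q8} splits into {q1,q3,q5,q8} and {q6}.
Refine {q1,q3,q5,q8} on symbol 0: members go to different blocks, giving {q3,q5,q8} and {q1}.
On input 0, block {q3,q5,q8} splits into {q3,q8} and {q5}.
On input 0, block {q2,q4} splits into {q2} and {q4}.
The partition is now stable with 7 blocks: {q3,q8} | {q2} | {q7} | {q6} | {q1} | {q5} | {q4}.
The equivalence class containing q3 is {q3,q8}, of size 2.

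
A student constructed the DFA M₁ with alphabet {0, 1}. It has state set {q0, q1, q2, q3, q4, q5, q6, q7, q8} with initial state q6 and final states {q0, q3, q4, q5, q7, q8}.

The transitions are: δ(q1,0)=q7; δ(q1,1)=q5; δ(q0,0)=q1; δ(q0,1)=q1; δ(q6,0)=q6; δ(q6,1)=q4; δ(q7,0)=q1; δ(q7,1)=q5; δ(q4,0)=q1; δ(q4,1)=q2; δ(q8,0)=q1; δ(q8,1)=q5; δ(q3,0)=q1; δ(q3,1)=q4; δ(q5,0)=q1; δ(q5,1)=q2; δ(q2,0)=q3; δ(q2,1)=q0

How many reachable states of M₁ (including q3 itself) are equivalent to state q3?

Reachable states from the start: {q0,q1,q2,q3,q4,q5,q6,q7}. Unreachable: {q8} — drop them.
Start with accepting vs non-accepting: {q0,q3,q4,q5,q7} | {q1,q2,q6}.
Split {q0,q3,q4,q5,q7} by δ(·,1) → {q0,q4,q5} and {q3,q7}.
Refine {q1,q2,q6} on symbol 0: members go to different blocks, giving {q1,q2} and {q6}.
The partition is now stable with 4 blocks: {q0,q4,q5} | {q1,q2} | {q3,q7} | {q6}.
State q3 belongs to the block {q3,q7}, which has 2 states.

2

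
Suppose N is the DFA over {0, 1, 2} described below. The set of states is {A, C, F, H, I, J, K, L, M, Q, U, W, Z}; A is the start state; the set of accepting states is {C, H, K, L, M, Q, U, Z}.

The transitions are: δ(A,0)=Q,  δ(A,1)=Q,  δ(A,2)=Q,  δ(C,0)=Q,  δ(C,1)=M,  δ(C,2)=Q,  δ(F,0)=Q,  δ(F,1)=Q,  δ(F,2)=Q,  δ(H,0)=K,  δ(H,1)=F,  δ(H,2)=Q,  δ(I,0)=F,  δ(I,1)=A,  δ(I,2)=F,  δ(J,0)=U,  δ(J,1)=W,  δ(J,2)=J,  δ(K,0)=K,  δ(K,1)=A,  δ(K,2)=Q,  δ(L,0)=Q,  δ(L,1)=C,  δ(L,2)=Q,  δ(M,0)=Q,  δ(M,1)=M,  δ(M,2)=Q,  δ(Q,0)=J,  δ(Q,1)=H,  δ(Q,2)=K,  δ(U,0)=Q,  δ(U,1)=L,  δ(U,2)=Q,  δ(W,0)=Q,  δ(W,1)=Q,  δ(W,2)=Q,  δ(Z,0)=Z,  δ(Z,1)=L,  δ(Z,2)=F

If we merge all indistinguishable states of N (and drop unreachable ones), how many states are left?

5

Reachable states from the start: {A,C,F,H,J,K,L,M,Q,U,W}. Unreachable: {I,Z} — drop them.
Start with accepting vs non-accepting: {C,H,K,L,M,Q,U} | {A,F,J,W}.
Refine {C,H,K,L,M,Q,U} on symbol 0: members go to different blocks, giving {C,H,K,L,M,U} and {Q}.
On input 0, block {C,H,K,L,M,U} splits into {C,L,M,U} and {H,K}.
Split {A,F,J,W} by δ(·,0) → {A,F,W} and {J}.
Stable partition: {C,L,M,U} | {A,F,W} | {Q} | {H,K} | {J} — 5 equivalence classes.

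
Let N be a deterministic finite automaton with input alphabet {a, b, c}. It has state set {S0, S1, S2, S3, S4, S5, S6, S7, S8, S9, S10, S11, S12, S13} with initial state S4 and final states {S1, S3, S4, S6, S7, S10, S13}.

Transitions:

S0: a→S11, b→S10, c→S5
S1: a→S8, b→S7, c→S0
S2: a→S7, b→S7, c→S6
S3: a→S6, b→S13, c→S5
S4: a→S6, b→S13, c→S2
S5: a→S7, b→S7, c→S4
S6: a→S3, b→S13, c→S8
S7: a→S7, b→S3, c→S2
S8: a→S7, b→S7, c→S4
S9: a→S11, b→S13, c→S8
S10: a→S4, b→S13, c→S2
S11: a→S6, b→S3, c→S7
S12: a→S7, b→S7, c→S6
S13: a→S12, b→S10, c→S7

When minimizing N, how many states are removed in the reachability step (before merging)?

4

No path from S4 leads to S0, S1, S9, S11; the other 10 states are all reachable.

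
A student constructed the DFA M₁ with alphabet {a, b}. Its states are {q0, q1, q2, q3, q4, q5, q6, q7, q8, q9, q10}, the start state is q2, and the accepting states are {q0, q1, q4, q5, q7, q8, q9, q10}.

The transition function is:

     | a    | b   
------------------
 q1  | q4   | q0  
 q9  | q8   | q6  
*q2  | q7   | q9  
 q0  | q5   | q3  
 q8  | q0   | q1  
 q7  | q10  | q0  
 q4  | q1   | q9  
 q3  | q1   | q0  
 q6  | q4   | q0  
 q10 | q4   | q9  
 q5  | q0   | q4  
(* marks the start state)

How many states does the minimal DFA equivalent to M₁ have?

All states are reachable from the start state.
Initial partition by acceptance: {q0,q1,q4,q5,q7,q8,q9,q10} | {q2,q3,q6}.
Split {q0,q1,q4,q5,q7,q8,q9,q10} by δ(·,b) → {q1,q4,q5,q7,q8,q10} and {q0,q9}.
On input a, block {q1,q4,q5,q7,q8,q10} splits into {q1,q4,q7,q10} and {q5,q8}.
No further refinement is possible. Final partition (4 blocks): {q1,q4,q7,q10} | {q2,q3,q6} | {q0,q9} | {q5,q8}.

4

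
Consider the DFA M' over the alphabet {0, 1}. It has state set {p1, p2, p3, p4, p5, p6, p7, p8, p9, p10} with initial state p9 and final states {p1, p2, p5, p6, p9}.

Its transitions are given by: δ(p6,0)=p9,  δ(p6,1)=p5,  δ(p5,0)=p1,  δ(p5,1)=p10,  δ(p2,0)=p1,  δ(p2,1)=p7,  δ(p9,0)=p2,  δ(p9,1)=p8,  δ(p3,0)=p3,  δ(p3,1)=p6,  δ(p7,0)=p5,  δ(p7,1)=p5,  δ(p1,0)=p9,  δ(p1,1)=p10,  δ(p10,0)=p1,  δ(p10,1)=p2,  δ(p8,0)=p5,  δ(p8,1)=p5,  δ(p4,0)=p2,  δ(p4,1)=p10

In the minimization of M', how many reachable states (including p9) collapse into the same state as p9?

First remove the unreachable states {p3,p4,p6}; 7 states remain.
Initial partition by acceptance: {p1,p2,p5,p9} | {p7,p8,p10}.
Stable partition: {p1,p2,p5,p9} | {p7,p8,p10} — 2 equivalence classes.
The equivalence class containing p9 is {p1,p2,p5,p9}, of size 4.

4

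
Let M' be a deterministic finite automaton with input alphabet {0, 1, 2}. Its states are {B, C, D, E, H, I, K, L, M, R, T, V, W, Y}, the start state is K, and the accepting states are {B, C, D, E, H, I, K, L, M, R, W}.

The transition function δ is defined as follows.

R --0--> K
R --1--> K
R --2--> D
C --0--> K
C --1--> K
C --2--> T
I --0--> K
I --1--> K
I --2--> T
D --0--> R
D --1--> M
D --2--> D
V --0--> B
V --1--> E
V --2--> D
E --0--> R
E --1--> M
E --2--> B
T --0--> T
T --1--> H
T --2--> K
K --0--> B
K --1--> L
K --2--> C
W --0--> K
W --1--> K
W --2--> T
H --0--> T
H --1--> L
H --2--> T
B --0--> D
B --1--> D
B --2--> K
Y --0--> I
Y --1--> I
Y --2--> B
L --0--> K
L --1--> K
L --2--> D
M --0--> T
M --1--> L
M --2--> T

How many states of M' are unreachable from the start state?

5

No path from K leads to E, I, V, W, Y; the other 9 states are all reachable.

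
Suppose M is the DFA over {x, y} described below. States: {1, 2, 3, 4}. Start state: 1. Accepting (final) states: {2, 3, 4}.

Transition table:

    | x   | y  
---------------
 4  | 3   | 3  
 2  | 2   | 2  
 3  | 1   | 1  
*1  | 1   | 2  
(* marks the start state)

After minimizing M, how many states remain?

2

Reachable states from the start: {1,2}. Unreachable: {3,4} — drop them.
Initial partition by acceptance: {2} | {1}.
Stable partition: {2} | {1} — 2 equivalence classes.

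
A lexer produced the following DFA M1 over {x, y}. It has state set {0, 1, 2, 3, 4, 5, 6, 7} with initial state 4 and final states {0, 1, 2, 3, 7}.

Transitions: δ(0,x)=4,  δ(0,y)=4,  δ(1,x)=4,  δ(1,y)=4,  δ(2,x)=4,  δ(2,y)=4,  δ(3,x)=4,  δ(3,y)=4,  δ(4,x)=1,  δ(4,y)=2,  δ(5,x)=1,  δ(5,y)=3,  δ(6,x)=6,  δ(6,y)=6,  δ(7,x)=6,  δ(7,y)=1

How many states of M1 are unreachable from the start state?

BFS from 4 reaches {1, 2, 4}; the 5 state(s) 0, 3, 5, 6, 7 are never visited.

5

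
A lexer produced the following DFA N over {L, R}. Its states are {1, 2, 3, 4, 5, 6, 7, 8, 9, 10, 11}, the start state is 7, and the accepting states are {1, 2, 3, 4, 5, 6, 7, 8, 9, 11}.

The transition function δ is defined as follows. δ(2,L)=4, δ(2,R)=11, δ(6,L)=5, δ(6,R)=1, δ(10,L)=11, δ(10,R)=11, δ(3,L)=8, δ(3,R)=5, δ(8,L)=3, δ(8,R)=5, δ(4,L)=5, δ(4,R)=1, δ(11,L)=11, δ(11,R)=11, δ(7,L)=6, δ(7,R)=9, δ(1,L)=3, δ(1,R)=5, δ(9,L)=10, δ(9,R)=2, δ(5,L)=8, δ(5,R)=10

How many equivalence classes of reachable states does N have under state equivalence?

Every state is reachable, so we keep all 11.
Initial partition by acceptance: {1,2,3,4,5,6,7,8,9,11} | {10}.
On input L, block {1,2,3,4,5,6,7,8,9,11} splits into {1,2,3,4,5,6,7,8,11} and {9}.
On input R, block {1,2,3,4,5,6,7,8,11} splits into {1,2,3,4,6,8,11} and {5} and {7}.
Refine {1,2,3,4,6,8,11} on symbol L: members go to different blocks, giving {1,2,3,8,11} and {4,6}.
Refine {1,2,3,8,11} on symbol L: members go to different blocks, giving {1,3,8,11} and {2}.
On input R, block {1,3,8,11} splits into {1,3,8} and {11}.
The partition is now stable with 8 blocks: {1,3,8} | {10} | {9} | {5} | {7} | {4,6} | {2} | {11}.

8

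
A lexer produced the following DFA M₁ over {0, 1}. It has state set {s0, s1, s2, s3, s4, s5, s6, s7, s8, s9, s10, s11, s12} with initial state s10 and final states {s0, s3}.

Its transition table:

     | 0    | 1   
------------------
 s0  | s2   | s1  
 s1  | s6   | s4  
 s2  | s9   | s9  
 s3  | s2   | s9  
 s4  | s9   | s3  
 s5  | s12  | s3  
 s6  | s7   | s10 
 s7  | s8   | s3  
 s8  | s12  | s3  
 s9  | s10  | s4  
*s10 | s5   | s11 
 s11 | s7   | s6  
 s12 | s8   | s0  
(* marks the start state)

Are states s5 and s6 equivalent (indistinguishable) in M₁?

No

All states are reachable from the start state.
P0 = {s0,s3} | {s1,s2,s4,s5,s6,s7,s8,s9,s10,s11,s12}.
Refine {s1,s2,s4,s5,s6,s7,s8,s9,s10,s11,s12} on symbol 1: members go to different blocks, giving {s1,s2,s6,s9,s10,s11} and {s4,s5,s7,s8,s12}.
On input 0, block {s1,s2,s6,s9,s10,s11} splits into {s1,s2,s9} and {s6,s10,s11}.
Refine {s1,s2,s9} on symbol 0: members go to different blocks, giving {s1,s9} and {s2}.
Split {s4,s5,s7,s8,s12} by δ(·,0) → {s5,s7,s8,s12} and {s4}.
No further refinement is possible. Final partition (6 blocks): {s0,s3} | {s1,s9} | {s5,s7,s8,s12} | {s6,s10,s11} | {s2} | {s4}.
s5 and s6 end up in different blocks, so they are distinguishable. For instance, the string '1' is accepted from only s5.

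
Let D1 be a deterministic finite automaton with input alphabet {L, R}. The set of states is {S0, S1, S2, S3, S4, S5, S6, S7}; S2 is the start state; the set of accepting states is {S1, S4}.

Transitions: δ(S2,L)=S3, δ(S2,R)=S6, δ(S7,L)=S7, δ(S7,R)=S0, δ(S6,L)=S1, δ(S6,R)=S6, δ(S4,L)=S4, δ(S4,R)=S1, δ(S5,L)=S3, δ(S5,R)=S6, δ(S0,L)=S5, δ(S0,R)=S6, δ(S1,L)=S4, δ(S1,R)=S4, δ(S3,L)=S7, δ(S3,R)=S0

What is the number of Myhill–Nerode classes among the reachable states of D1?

5

Every state is reachable, so we keep all 8.
Initial partition by acceptance: {S1,S4} | {S0,S2,S3,S5,S6,S7}.
On input L, block {S0,S2,S3,S5,S6,S7} splits into {S0,S2,S3,S5,S7} and {S6}.
Split {S0,S2,S3,S5,S7} by δ(·,R) → {S0,S2,S5} and {S3,S7}.
Split {S0,S2,S5} by δ(·,L) → {S2,S5} and {S0}.
Stable partition: {S1,S4} | {S2,S5} | {S6} | {S3,S7} | {S0} — 5 equivalence classes.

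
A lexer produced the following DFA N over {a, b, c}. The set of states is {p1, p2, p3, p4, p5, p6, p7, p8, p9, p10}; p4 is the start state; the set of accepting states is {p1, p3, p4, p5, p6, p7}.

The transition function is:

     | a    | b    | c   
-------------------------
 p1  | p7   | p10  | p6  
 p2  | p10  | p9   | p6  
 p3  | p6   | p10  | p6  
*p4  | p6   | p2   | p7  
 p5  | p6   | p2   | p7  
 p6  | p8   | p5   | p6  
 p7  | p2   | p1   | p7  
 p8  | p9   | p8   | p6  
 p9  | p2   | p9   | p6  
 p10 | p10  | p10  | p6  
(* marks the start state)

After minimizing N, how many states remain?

First remove the unreachable states {p3}; 9 states remain.
Initial partition by acceptance: {p1,p4,p5,p6,p7} | {p2,p8,p9,p10}.
Refine {p1,p4,p5,p6,p7} on symbol a: members go to different blocks, giving {p1,p4,p5} and {p6,p7}.
Stable partition: {p1,p4,p5} | {p2,p8,p9,p10} | {p6,p7} — 3 equivalence classes.

3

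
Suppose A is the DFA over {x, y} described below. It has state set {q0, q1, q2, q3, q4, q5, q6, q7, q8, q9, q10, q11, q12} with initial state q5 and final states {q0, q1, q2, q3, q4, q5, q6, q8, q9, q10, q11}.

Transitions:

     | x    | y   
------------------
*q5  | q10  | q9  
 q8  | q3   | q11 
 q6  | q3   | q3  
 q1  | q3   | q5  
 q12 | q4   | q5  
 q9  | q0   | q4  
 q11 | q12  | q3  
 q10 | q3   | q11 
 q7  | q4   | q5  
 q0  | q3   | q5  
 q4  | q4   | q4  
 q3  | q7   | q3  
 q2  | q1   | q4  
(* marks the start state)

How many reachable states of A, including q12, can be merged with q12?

2

First remove the unreachable states {q1,q2,q6,q8}; 9 states remain.
Start with accepting vs non-accepting: {q0,q3,q4,q5,q9,q10,q11} | {q7,q12}.
Refine {q0,q3,q4,q5,q9,q10,q11} on symbol x: members go to different blocks, giving {q0,q4,q5,q9,q10} and {q3,q11}.
On input x, block {q0,q4,q5,q9,q10} splits into {q4,q5,q9} and {q0,q10}.
Split {q4,q5,q9} by δ(·,x) → {q5,q9} and {q4}.
On input y, block {q5,q9} splits into {q5} and {q9}.
On input y, block {q0,q10} splits into {q0} and {q10}.
The partition is now stable with 7 blocks: {q5} | {q7,q12} | {q3,q11} | {q0} | {q4} | {q9} | {q10}.
State q12 belongs to the block {q7,q12}, which has 2 states.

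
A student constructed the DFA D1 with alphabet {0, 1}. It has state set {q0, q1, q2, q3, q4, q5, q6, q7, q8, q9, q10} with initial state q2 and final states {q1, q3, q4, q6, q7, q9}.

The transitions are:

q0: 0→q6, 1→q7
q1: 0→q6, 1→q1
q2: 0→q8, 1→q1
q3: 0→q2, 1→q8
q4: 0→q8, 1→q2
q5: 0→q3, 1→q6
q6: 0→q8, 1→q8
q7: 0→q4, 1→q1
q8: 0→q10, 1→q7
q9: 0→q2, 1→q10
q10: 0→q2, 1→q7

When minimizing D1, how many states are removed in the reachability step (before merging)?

4

BFS from q2 reaches {q1, q2, q4, q6, q7, q8, q10}; the 4 state(s) q0, q3, q5, q9 are never visited.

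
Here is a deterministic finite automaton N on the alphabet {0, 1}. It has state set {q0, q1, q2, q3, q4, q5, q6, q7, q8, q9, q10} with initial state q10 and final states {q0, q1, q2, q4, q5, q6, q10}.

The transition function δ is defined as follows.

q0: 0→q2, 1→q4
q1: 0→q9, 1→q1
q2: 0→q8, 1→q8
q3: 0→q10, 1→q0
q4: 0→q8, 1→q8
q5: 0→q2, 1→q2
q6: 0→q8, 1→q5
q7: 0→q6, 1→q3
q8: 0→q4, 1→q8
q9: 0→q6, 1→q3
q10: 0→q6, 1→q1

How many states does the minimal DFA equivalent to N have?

Reachable states from the start: {q0,q1,q2,q3,q4,q5,q6,q8,q9,q10}. Unreachable: {q7} — drop them.
P0 = {q0,q1,q2,q4,q5,q6,q10} | {q3,q8,q9}.
Split {q0,q1,q2,q4,q5,q6,q10} by δ(·,0) → {q1,q2,q4,q6} and {q0,q5,q10}.
Split {q1,q2,q4,q6} by δ(·,1) → {q2,q4} and {q1} and {q6}.
On input 0, block {q3,q8,q9} splits into {q3} and {q8} and {q9}.
Split {q0,q5,q10} by δ(·,0) → {q0,q5} and {q10}.
No further refinement is possible. Final partition (8 blocks): {q2,q4} | {q3} | {q0,q5} | {q1} | {q6} | {q8} | {q9} | {q10}.

8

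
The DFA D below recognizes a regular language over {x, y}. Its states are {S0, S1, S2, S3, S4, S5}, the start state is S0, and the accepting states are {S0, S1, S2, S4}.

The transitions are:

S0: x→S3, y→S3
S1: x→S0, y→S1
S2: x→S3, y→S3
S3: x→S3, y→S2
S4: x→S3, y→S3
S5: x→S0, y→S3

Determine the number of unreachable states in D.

BFS from S0 reaches {S0, S2, S3}; the 3 state(s) S1, S4, S5 are never visited.

3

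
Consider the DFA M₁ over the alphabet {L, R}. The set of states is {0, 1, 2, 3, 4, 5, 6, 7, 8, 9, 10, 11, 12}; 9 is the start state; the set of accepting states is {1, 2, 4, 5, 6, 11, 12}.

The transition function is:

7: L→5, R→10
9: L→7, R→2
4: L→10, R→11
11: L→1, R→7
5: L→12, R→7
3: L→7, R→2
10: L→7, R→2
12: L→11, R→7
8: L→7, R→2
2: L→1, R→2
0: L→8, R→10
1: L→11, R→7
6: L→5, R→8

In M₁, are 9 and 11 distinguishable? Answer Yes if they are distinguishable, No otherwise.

Reachable states from the start: {1,2,5,7,9,10,11,12}. Unreachable: {0,3,4,6,8} — drop them.
Start with accepting vs non-accepting: {1,2,5,11,12} | {7,9,10}.
Split {1,2,5,11,12} by δ(·,R) → {1,5,11,12} and {2}.
On input L, block {7,9,10} splits into {9,10} and {7}.
Stable partition: {1,5,11,12} | {9,10} | {2} | {7} — 4 equivalence classes.
9 and 11 end up in different blocks, so they are distinguishable. For instance, the string 'ε' is accepted from only 11.

Yes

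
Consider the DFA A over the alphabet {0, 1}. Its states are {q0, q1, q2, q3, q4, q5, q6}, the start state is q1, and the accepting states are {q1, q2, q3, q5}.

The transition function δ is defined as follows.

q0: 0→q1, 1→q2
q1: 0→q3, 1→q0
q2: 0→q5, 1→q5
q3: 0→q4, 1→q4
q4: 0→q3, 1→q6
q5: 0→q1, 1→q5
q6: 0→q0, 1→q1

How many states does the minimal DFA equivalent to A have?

Start with accepting vs non-accepting: {q1,q2,q3,q5} | {q0,q4,q6}.
On input 0, block {q1,q2,q3,q5} splits into {q1,q2,q5} and {q3}.
Split {q1,q2,q5} by δ(·,0) → {q2,q5} and {q1}.
Split {q2,q5} by δ(·,0) → {q2} and {q5}.
On input 0, block {q0,q4,q6} splits into {q0} and {q4} and {q6}.
Stable partition: {q2} | {q0} | {q3} | {q1} | {q5} | {q4} | {q6} — 7 equivalence classes.

7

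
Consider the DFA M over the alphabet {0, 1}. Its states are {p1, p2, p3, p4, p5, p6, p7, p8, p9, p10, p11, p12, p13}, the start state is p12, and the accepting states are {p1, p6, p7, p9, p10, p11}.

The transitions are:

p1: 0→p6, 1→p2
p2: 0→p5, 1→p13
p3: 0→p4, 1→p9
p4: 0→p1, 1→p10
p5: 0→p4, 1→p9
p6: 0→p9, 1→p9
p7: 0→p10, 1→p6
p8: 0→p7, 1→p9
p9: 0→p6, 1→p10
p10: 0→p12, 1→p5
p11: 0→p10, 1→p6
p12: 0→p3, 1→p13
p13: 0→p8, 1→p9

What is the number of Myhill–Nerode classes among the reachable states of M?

Reachable states from the start: {p1,p2,p3,p4,p5,p6,p7,p8,p9,p10,p12,p13}. Unreachable: {p11} — drop them.
P0 = {p1,p6,p7,p9,p10} | {p2,p3,p4,p5,p8,p12,p13}.
Refine {p1,p6,p7,p9,p10} on symbol 0: members go to different blocks, giving {p1,p6,p7,p9} and {p10}.
Split {p1,p6,p7,p9} by δ(·,0) → {p1,p6,p9} and {p7}.
Split {p1,p6,p9} by δ(·,1) → {p1} and {p6} and {p9}.
Refine {p2,p3,p4,p5,p8,p12,p13} on symbol 0: members go to different blocks, giving {p2,p3,p5,p12,p13} and {p4} and {p8}.
Split {p2,p3,p5,p12,p13} by δ(·,0) → {p2,p12} and {p3,p5} and {p13}.
No further refinement is possible. Final partition (10 blocks): {p1} | {p2,p12} | {p10} | {p7} | {p6} | {p9} | {p4} | {p8} | {p3,p5} | {p13}.

10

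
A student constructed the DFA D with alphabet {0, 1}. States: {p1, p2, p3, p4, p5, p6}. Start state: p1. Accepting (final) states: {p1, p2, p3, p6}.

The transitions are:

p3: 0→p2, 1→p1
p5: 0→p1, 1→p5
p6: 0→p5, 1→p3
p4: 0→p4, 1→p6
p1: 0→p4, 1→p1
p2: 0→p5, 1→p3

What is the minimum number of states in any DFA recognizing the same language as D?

5

All states are reachable from the start state.
P0 = {p1,p2,p3,p6} | {p4,p5}.
On input 0, block {p1,p2,p3,p6} splits into {p1,p2,p6} and {p3}.
Refine {p1,p2,p6} on symbol 1: members go to different blocks, giving {p2,p6} and {p1}.
Refine {p4,p5} on symbol 0: members go to different blocks, giving {p4} and {p5}.
No further refinement is possible. Final partition (5 blocks): {p2,p6} | {p4} | {p3} | {p1} | {p5}.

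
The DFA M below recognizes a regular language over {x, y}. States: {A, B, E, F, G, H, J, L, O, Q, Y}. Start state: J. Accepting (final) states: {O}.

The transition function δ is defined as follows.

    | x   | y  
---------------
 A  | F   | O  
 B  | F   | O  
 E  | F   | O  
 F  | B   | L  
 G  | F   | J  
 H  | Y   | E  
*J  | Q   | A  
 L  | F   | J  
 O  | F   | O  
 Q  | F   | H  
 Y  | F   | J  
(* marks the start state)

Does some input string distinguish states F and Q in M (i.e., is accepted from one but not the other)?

Yes

Reachable states from the start: {A,B,E,F,H,J,L,O,Q,Y}. Unreachable: {G} — drop them.
P0 = {O} | {A,B,E,F,H,J,L,Q,Y}.
Refine {A,B,E,F,H,J,L,Q,Y} on symbol y: members go to different blocks, giving {F,H,J,L,Q,Y} and {A,B,E}.
Split {F,H,J,L,Q,Y} by δ(·,x) → {H,J,L,Q,Y} and {F}.
On input x, block {H,J,L,Q,Y} splits into {L,Q,Y} and {H,J}.
The partition is now stable with 5 blocks: {O} | {L,Q,Y} | {A,B,E} | {F} | {H,J}.
F and Q end up in different blocks, so they are distinguishable. For instance, the string 'xy' is accepted from only F.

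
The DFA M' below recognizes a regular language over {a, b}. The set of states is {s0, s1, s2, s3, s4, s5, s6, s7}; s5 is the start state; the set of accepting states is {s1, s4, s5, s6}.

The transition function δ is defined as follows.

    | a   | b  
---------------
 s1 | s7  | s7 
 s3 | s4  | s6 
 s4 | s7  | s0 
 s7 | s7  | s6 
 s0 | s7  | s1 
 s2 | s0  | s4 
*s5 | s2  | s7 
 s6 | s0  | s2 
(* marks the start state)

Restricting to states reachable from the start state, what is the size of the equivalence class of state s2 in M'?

3

Reachable states from the start: {s0,s1,s2,s4,s5,s6,s7}. Unreachable: {s3} — drop them.
Start with accepting vs non-accepting: {s1,s4,s5,s6} | {s0,s2,s7}.
The partition is now stable with 2 blocks: {s1,s4,s5,s6} | {s0,s2,s7}.
The equivalence class containing s2 is {s0,s2,s7}, of size 3.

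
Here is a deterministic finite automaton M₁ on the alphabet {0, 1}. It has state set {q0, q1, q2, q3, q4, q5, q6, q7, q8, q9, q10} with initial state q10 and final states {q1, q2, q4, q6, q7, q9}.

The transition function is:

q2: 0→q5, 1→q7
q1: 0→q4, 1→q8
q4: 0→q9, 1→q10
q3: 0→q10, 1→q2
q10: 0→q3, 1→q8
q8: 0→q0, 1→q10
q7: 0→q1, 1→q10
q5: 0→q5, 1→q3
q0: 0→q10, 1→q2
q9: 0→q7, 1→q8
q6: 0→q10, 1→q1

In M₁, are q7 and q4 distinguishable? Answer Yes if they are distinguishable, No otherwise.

No

First remove the unreachable states {q6}; 10 states remain.
P0 = {q1,q2,q4,q7,q9} | {q0,q3,q5,q8,q10}.
Refine {q1,q2,q4,q7,q9} on symbol 0: members go to different blocks, giving {q1,q4,q7,q9} and {q2}.
Split {q0,q3,q5,q8,q10} by δ(·,1) → {q5,q8,q10} and {q0,q3}.
On input 0, block {q5,q8,q10} splits into {q8,q10} and {q5}.
Stable partition: {q1,q4,q7,q9} | {q8,q10} | {q2} | {q0,q3} | {q5} — 5 equivalence classes.
q7 and q4 lie in the same block of the stable partition, so they are equivalent — no string distinguishes them.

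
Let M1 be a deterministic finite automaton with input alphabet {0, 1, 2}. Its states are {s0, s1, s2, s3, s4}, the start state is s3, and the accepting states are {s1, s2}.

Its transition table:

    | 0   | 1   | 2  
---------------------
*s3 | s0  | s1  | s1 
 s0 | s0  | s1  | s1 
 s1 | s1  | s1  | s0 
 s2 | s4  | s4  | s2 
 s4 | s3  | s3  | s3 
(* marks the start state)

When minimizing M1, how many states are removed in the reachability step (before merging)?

2

Starting at s3 and following transitions, the reachable set is {s0, s1, s3}. That leaves s2, s4 unreachable — 2 in total.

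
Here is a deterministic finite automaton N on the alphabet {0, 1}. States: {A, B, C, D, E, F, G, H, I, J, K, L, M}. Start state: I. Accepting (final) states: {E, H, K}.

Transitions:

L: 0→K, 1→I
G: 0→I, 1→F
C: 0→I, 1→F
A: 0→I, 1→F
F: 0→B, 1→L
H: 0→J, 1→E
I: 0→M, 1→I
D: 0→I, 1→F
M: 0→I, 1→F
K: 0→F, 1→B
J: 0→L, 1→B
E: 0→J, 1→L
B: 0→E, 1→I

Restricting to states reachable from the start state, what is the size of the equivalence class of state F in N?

States {A,C,D,G,H} cannot be reached from the start state, so discard them.
Start with accepting vs non-accepting: {E,K} | {B,F,I,J,L,M}.
On input 0, block {B,F,I,J,L,M} splits into {F,I,J,M} and {B,L}.
On input 0, block {F,I,J,M} splits into {F,J} and {I,M}.
Split {I,M} by δ(·,1) → {I} and {M}.
Stable partition: {E,K} | {F,J} | {B,L} | {I} | {M} — 5 equivalence classes.
The equivalence class containing F is {F,J}, of size 2.

2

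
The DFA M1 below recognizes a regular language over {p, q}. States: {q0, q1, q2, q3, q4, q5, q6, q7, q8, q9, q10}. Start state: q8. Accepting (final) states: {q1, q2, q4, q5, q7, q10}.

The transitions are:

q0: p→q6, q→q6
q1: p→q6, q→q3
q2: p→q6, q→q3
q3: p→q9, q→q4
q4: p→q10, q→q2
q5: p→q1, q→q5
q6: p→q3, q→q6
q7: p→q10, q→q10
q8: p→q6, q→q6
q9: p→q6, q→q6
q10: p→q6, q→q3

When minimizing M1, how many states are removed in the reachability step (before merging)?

4

BFS from q8 reaches {q2, q3, q4, q6, q8, q9, q10}; the 4 state(s) q0, q1, q5, q7 are never visited.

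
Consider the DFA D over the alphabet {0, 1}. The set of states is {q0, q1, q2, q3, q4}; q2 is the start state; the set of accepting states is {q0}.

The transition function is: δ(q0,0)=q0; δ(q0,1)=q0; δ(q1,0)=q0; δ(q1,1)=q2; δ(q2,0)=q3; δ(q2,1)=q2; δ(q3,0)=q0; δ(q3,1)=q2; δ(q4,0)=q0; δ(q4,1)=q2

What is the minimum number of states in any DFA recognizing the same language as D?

3

First remove the unreachable states {q1,q4}; 3 states remain.
Start with accepting vs non-accepting: {q0} | {q2,q3}.
On input 0, block {q2,q3} splits into {q2} and {q3}.
No further refinement is possible. Final partition (3 blocks): {q0} | {q2} | {q3}.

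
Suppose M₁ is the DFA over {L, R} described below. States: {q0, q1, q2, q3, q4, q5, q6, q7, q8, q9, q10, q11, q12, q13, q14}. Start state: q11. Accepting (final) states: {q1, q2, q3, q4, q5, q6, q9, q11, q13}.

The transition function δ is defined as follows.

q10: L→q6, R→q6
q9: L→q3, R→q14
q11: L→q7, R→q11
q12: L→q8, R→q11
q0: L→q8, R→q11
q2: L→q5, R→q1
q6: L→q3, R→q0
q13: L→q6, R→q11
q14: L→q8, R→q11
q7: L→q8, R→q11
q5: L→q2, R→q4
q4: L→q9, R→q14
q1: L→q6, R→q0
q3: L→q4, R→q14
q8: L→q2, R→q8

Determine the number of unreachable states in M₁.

3

No path from q11 leads to q10, q12, q13; the other 12 states are all reachable.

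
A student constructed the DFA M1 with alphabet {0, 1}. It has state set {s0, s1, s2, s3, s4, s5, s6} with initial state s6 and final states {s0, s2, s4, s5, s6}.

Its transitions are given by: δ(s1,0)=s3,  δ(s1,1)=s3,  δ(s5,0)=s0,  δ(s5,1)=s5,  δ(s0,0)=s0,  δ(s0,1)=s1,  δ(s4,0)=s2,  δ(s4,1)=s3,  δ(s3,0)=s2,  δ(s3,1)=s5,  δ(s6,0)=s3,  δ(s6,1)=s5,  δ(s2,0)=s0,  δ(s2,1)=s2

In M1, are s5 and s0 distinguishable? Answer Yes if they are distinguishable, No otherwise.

Yes

Reachable states from the start: {s0,s1,s2,s3,s5,s6}. Unreachable: {s4} — drop them.
P0 = {s0,s2,s5,s6} | {s1,s3}.
Refine {s0,s2,s5,s6} on symbol 0: members go to different blocks, giving {s0,s2,s5} and {s6}.
Refine {s0,s2,s5} on symbol 1: members go to different blocks, giving {s2,s5} and {s0}.
Refine {s1,s3} on symbol 0: members go to different blocks, giving {s1} and {s3}.
The partition is now stable with 5 blocks: {s2,s5} | {s1} | {s6} | {s0} | {s3}.
s5 and s0 end up in different blocks, so they are distinguishable. For instance, the string '1' is accepted from only s5.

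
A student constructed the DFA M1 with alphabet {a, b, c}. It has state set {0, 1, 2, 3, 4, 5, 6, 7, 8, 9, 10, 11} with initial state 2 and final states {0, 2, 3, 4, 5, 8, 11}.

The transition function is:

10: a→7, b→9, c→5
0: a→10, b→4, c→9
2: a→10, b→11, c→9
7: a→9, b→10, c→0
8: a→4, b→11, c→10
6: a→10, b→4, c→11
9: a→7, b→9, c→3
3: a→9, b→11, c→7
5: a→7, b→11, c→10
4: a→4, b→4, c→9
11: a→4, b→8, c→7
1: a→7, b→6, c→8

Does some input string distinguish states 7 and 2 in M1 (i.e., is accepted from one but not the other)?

First remove the unreachable states {1,6}; 10 states remain.
Initial partition by acceptance: {0,2,3,4,5,8,11} | {7,9,10}.
On input a, block {0,2,3,4,5,8,11} splits into {0,2,3,5} and {4,8,11}.
Stable partition: {0,2,3,5} | {7,9,10} | {4,8,11} — 3 equivalence classes.
7 and 2 end up in different blocks, so they are distinguishable. For instance, the string 'ε' is accepted from only 2.

Yes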